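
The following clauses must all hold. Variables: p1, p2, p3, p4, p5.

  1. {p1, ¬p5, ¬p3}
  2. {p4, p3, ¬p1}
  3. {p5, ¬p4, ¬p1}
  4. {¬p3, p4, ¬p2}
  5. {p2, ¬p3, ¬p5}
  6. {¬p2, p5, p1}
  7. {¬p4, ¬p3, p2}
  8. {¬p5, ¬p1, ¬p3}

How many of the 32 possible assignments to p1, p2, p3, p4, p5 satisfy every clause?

10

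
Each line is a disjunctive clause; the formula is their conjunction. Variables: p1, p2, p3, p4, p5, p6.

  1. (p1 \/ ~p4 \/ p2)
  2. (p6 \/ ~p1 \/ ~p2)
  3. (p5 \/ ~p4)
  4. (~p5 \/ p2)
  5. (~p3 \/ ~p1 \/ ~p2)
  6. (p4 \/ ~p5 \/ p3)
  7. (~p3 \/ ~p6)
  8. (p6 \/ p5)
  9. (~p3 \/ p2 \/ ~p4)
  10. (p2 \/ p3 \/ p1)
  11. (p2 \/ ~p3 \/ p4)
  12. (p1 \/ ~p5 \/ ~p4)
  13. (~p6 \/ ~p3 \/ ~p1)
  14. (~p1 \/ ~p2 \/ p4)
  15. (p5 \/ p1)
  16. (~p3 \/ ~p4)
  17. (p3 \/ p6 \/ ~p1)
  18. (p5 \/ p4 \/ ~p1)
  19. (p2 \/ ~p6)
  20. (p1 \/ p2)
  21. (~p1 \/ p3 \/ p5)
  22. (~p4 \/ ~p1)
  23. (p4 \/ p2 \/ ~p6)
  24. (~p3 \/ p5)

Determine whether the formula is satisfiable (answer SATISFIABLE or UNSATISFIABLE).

Set p1 = False and propagate.
  then p5 is forced to True.
  then p2 is forced to True.
  then p4 is forced to False.
  then p3 is forced to True.
  then p6 is forced to False.
Every clause has at least one true literal under this assignment.
So p1=F  p2=T  p3=T  p4=F  p5=T  p6=F is a satisfying assignment.

SATISFIABLE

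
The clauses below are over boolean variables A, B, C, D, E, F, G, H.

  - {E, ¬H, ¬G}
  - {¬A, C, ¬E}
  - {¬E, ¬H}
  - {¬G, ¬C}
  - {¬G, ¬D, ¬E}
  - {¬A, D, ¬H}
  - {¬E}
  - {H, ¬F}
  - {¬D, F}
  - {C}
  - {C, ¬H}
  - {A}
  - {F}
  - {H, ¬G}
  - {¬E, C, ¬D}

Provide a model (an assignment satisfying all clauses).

(¬E) is a unit clause, so E = False.
(C) is a unit clause, so C = True.
The clause (¬G) is unit: G must be False.
Unit propagation: (A) forces A = True.
Unit propagation: (F) forces F = True.
Unit propagation: (H) forces H = True.
(D) is a unit clause, so D = True.
B is now unconstrained; take B = False.

A=True  B=False  C=True  D=True  E=False  F=True  G=False  H=True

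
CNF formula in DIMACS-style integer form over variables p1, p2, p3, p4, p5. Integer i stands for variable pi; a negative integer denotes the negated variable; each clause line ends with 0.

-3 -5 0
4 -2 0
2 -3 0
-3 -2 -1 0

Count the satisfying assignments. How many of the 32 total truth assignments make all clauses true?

Split on p2, then p3.
  p2=T, p3=T: remaining (p1,p4,p5) ∈ {(F,T,F)} — 1.
  p2=T, p3=F: remaining (p1,p4,p5) ∈ {(F,T,F); (F,T,T); (T,T,F); (T,T,T)} — 4.
  p2=F, p3=T: a clause becomes empty — 0.
  p2=F, p3=F: p1, p4, p5 free → 2^3 = 8.
Total: 1 + 4 + 0 + 8 = 13.

13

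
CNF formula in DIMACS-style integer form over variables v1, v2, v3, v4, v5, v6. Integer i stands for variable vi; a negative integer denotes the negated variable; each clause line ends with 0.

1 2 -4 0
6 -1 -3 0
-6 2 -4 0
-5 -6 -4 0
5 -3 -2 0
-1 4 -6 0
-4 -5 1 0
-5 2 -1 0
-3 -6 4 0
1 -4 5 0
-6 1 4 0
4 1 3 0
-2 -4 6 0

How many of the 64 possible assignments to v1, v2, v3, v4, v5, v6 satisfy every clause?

8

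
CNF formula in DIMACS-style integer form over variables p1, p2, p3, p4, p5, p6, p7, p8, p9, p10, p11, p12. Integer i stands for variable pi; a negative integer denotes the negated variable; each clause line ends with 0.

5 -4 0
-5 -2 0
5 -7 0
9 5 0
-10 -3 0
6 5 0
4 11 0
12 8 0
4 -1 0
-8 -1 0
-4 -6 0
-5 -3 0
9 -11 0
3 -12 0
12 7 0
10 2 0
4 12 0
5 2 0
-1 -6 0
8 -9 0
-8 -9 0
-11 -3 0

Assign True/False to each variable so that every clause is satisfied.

p1 occurs only negated in the remaining clauses — set p1 = False.
Try p2 = False.
  then p10 is forced to True.
  then p3 is forced to False.
  then p12 is forced to False.
  then p8 is forced to True.
  then p7 is forced to True.
  then p5 is forced to True.
  then p4 is forced to True.
  then p6 is forced to False.
  then p9 is forced to False.
  then p11 is forced to False.

p1=F  p2=F  p3=F  p4=T  p5=T  p6=F  p7=T  p8=T  p9=F  p10=T  p11=F  p12=F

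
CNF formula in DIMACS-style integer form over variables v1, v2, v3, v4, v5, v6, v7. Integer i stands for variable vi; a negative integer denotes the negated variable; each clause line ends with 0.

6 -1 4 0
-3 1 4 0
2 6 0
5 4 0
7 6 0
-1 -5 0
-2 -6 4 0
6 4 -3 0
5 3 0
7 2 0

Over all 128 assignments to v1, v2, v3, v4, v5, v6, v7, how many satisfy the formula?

18

Split on v4, then v6.
  v4=1, v6=1: 12 of the 32 assignments to (v1,v2,v3,v5,v7) work.
  v4=1, v6=0: remaining (v1,v2,v3,v5,v7) ∈ {(0,1,0,1,1); (0,1,1,0,1); (0,1,1,1,1); (1,1,1,0,1)} — 4.
  v4=0, v6=1: remaining (v1,v2,v3,v5,v7) ∈ {(0,0,0,1,1)} — 1.
  v4=0, v6=0: remaining (v1,v2,v3,v5,v7) ∈ {(0,1,0,1,1)} — 1.
Total: 12 + 4 + 1 + 1 = 18.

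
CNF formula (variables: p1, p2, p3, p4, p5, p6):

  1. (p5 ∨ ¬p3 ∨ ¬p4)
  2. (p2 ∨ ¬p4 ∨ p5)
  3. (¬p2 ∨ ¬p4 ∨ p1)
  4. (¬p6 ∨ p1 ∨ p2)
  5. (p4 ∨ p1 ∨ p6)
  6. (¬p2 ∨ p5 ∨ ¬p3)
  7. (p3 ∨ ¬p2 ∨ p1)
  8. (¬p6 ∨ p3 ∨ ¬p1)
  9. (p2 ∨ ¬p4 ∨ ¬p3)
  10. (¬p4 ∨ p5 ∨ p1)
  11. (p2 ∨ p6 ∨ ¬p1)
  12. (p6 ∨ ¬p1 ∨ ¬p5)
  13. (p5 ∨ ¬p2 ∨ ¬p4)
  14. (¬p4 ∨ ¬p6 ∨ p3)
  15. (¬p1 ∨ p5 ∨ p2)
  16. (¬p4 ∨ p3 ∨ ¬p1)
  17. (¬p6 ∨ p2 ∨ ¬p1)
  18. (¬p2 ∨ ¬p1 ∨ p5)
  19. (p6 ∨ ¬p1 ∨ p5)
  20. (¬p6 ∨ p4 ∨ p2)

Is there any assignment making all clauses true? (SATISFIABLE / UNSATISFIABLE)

SATISFIABLE

Try p1 = True.
For the remaining variables, p2 = True, p3 = True, p4 = True, p5 = True, p6 = True works.
So p1 = True, p2 = True, p3 = True, p4 = True, p5 = True, p6 = True is a satisfying assignment.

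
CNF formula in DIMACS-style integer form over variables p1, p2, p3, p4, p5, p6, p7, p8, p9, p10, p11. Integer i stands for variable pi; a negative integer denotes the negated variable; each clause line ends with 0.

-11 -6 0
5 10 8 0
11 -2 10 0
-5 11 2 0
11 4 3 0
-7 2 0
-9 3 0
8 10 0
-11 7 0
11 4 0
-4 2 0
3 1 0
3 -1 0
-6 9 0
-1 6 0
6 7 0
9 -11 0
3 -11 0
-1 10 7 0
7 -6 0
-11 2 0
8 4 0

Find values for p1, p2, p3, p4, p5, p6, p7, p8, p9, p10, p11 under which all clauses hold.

Pure literal: p3 appears only positively; assign p3 = True.
Pure literal: p10 appears only positively; assign p10 = True.
Set p1 = False and propagate.
Branch on p2: take p2 = True.
Branch on p4: take p4 = True.
The remaining clauses are satisfied by p5 = True, p6 = True, p7 = True, p8 = False, p9 = True, p11 = False.

p1=False, p2=True, p3=True, p4=True, p5=True, p6=True, p7=True, p8=False, p9=True, p10=True, p11=False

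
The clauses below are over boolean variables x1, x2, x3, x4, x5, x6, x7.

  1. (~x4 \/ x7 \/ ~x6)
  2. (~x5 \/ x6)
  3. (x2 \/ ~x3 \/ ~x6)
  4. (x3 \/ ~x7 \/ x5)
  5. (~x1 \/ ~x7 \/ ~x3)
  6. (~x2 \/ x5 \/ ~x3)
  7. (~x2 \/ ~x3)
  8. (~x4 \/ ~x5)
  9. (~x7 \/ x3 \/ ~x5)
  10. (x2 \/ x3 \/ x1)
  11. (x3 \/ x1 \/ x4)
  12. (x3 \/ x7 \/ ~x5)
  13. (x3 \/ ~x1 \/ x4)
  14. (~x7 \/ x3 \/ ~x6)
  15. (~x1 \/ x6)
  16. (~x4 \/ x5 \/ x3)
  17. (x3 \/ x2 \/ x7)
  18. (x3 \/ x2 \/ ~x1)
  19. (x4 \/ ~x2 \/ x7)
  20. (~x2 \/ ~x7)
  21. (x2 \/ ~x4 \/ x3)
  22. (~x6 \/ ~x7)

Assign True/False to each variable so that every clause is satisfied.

Set x1 = False and propagate.
The remaining clauses are satisfied by x2 = False, x3 = True, x4 = True, x5 = False, x6 = False, x7 = False.
Every clause has at least one true literal under this assignment.

x1=F, x2=F, x3=T, x4=T, x5=F, x6=F, x7=F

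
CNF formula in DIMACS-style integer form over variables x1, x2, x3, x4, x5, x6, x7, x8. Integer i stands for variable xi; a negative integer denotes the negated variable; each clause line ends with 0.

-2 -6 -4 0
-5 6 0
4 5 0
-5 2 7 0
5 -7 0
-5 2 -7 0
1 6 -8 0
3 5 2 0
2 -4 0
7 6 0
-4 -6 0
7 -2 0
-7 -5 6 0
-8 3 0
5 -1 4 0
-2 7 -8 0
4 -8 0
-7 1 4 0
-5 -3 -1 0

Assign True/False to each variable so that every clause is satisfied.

x1=T, x2=T, x3=F, x4=F, x5=T, x6=T, x7=T, x8=F

Pure literal: x8 appears only negated; assign x8 = False.
Try x1 = True.
The remaining clauses are satisfied by x2 = True, x3 = False, x4 = False, x5 = True, x6 = True, x7 = True.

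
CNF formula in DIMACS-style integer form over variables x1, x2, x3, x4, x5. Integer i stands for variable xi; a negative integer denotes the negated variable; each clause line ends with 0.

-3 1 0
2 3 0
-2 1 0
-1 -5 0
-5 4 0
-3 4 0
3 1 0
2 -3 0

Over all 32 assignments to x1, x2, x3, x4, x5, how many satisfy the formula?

3

The models are:
  x1=1 x2=1 x3=0 x4=0 x5=0
  x1=1 x2=1 x3=0 x4=1 x5=0
  x1=1 x2=1 x3=1 x4=1 x5=0
That's 3 in total.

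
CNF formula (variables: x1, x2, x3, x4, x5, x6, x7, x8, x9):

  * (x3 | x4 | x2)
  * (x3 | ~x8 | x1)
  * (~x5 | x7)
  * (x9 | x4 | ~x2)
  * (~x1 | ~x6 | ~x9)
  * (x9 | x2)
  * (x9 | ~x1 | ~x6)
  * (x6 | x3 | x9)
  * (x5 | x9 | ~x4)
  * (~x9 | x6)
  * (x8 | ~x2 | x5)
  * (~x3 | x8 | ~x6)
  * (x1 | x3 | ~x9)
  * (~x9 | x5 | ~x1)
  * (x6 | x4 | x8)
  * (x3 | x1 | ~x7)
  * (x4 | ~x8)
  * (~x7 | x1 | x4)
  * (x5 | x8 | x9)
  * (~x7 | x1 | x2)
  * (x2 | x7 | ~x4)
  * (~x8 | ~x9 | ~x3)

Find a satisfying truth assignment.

Try x1 = True.
Branch on x2: take x2 = True.
Try x3 = True.
The remaining clauses are satisfied by x4 = True, x5 = True, x6 = False, x7 = True, x8 = False, x9 = False.

x1 = T  x2 = T  x3 = T  x4 = T  x5 = T  x6 = F  x7 = T  x8 = F  x9 = F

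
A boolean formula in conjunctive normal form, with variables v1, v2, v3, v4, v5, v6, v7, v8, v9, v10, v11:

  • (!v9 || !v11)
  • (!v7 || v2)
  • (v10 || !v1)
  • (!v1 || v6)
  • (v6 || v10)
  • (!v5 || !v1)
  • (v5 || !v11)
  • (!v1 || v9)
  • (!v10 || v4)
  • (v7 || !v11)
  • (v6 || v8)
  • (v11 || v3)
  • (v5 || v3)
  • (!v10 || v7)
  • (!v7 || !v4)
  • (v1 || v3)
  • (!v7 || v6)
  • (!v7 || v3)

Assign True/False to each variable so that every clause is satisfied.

v1=False, v2=True, v3=True, v4=False, v5=True, v6=True, v7=False, v8=False, v9=True, v10=False, v11=False

Check each clause:
  1. (!v9 || !v11) — !v11 is true.
  2. (!v7 || v2) — !v7 is true.
  3. (!v1 || v10) — !v1 is true.
  4. (v6 || !v1) — v6 is true.
  5. (v10 || v6) — v6 is true.
  6. (!v5 || !v1) — !v1 is true.
  7. (!v11 || v5) — !v11 is true.
  8. (v9 || !v1) — v9 is true.
  9. (!v10 || v4) — !v10 is true.
  10. (v7 || !v11) — !v11 is true.
  11. (v8 || v6) — v6 is true.
  12. (v3 || v11) — v3 is true.
  13. (v5 || v3) — v3 is true.
  14. (v7 || !v10) — !v10 is true.
  15. (!v7 || !v4) — !v7 is true.
  16. (v3 || v1) — v3 is true.
  17. (!v7 || v6) — !v7 is true.
  18. (v3 || !v7) — !v7 is true.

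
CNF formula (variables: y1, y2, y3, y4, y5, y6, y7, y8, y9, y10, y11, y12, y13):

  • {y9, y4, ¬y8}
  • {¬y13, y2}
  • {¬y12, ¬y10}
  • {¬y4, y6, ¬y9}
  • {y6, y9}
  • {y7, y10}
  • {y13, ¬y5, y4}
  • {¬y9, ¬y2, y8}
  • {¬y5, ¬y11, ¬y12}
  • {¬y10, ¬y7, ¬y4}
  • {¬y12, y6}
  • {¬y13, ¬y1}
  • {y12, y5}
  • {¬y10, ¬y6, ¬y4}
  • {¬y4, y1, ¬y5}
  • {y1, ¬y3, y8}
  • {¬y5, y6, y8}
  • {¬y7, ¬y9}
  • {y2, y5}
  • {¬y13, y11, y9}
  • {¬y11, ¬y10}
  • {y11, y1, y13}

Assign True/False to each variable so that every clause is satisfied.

y3 occurs only negated in the remaining clauses — set y3 = False.
Set y1 = True and propagate.
  then y13 is forced to False.
Try y2 = True.
The remaining clauses are satisfied by y4 = False, y5 = False, y6 = True, y7 = True, y8 = False, y9 = False, y10 = False, y11 = True, y12 = True.
Every clause has at least one true literal under this assignment.

y1 = 1, y2 = 1, y3 = 0, y4 = 0, y5 = 0, y6 = 1, y7 = 1, y8 = 0, y9 = 0, y10 = 0, y11 = 1, y12 = 1, y13 = 0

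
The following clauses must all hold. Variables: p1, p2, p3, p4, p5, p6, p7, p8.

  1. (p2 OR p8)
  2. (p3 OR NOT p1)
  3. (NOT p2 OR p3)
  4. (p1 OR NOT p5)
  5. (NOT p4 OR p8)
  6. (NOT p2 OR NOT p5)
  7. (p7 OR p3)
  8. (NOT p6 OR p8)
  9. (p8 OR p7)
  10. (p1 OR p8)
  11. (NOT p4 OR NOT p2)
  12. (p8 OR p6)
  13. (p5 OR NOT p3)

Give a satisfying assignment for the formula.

p1=True, p2=False, p3=True, p4=True, p5=True, p6=True, p7=False, p8=True

Check each clause:
  1. (p2 OR p8) — p8 is true.
  2. (p3 OR NOT p1) — p3 is true.
  3. (p3 OR NOT p2) — p3 is true.
  4. (NOT p5 OR p1) — p1 is true.
  5. (p8 OR NOT p4) — p8 is true.
  6. (NOT p2 OR NOT p5) — NOT p2 is true.
  7. (p7 OR p3) — p3 is true.
  8. (NOT p6 OR p8) — p8 is true.
  9. (p8 OR p7) — p8 is true.
  10. (p8 OR p1) — p8 is true.
  11. (NOT p4 OR NOT p2) — NOT p2 is true.
  12. (p6 OR p8) — p8 is true.
  13. (p5 OR NOT p3) — p5 is true.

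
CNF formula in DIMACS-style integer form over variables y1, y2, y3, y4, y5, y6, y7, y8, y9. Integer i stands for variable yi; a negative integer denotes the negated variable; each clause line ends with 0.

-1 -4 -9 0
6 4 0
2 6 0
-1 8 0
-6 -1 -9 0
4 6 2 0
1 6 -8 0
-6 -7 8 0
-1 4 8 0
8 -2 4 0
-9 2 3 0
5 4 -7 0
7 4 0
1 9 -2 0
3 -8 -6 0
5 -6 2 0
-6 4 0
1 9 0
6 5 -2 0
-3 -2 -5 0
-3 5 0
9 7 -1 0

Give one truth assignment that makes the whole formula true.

y1=F, y2=F, y3=T, y4=T, y5=T, y6=T, y7=T, y8=T, y9=T

Check each clause:
  1. (~y1 | ~y4 | ~y9) — ~y1 is true.
  2. (y4 | y6) — y4 is true.
  3. (y2 | y6) — y6 is true.
  4. (~y1 | y8) — y8 is true.
  5. (~y6 | ~y9 | ~y1) — ~y1 is true.
  6. (y4 | y6 | y2) — y4 is true.
  7. (y1 | ~y8 | y6) — y6 is true.
  8. (~y6 | ~y7 | y8) — y8 is true.
  9. (~y1 | y8 | y4) — y8 is true.
  10. (y4 | ~y2 | y8) — y8 is true.
  11. (~y9 | y2 | y3) — y3 is true.
  12. (y4 | y5 | ~y7) — y4 is true.
  13. (y4 | y7) — y4 is true.
  14. (~y2 | y1 | y9) — ~y2 is true.
  15. (~y8 | y3 | ~y6) — y3 is true.
  16. (~y6 | y2 | y5) — y5 is true.
  17. (~y6 | y4) — y4 is true.
  18. (y9 | y1) — y9 is true.
  19. (~y2 | y5 | y6) — y5 is true.
  20. (~y3 | ~y5 | ~y2) — ~y2 is true.
  21. (y5 | ~y3) — y5 is true.
  22. (y7 | y9 | ~y1) — y9 is true.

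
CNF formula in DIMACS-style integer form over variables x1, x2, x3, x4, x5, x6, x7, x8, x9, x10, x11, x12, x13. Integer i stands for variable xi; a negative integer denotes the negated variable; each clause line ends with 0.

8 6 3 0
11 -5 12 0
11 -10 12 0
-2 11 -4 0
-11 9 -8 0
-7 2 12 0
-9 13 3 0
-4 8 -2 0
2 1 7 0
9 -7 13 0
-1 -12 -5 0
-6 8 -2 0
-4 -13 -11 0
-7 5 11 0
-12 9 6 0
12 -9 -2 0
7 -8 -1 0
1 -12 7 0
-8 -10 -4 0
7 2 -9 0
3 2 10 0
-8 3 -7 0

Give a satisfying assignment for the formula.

x1=True, x2=True, x3=True, x4=False, x5=False, x6=True, x7=True, x8=True, x9=True, x10=True, x11=True, x12=True, x13=True

x3 occurs only positively in the remaining clauses — set x3 = True.
x4 occurs only negated in the remaining clauses — set x4 = False.
Try x1 = True.
For the remaining variables, x2 = True, x5 = False, x6 = True, x7 = True, x8 = True, x9 = True, x10 = True, x11 = True, x12 = True, x13 = True works.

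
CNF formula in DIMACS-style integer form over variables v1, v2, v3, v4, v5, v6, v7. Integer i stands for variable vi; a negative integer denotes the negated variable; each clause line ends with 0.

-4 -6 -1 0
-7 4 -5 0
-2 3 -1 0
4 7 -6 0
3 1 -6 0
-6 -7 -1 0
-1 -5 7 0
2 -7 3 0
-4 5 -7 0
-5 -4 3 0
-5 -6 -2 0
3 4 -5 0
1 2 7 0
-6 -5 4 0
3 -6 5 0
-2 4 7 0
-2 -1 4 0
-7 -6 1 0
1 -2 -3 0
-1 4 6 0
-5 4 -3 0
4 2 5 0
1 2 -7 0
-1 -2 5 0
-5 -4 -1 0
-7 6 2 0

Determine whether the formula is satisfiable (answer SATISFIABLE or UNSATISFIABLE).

SATISFIABLE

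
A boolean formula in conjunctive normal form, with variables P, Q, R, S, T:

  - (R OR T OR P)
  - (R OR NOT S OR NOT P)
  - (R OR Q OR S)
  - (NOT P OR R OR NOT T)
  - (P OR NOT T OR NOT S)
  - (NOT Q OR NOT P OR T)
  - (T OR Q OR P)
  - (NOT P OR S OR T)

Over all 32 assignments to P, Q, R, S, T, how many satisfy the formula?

10

Case analysis on P and T:
  P=T, T=T: remaining (Q,R,S) ∈ {(F,T,F); (F,T,T); (T,T,F); (T,T,T)} — 4.
  P=T, T=F: remaining (Q,R,S) ∈ {(F,T,T)} — 1.
  P=F, T=T: remaining (Q,R,S) ∈ {(F,T,F); (T,F,F); (T,T,F)} — 3.
  P=F, T=F: remaining (Q,R,S) ∈ {(T,T,F); (T,T,T)} — 2.
Total: 4 + 1 + 3 + 2 = 10.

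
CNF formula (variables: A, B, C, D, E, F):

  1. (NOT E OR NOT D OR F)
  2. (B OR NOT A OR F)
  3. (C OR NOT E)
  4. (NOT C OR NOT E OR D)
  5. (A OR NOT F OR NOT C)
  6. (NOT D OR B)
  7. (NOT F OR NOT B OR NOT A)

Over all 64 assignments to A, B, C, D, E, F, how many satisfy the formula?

Split on F, then A.
  F=1, A=1: remaining (B,C,D,E) ∈ {(0,0,0,0); (0,1,0,0)} — 2.
  F=1, A=0: remaining (B,C,D,E) ∈ {(0,0,0,0); (1,0,0,0); (1,0,1,0)} — 3.
  F=0, A=1: remaining (B,C,D,E) ∈ {(1,0,0,0); (1,0,1,0); (1,1,0,0); (1,1,1,0)} — 4.
  F=0, A=0: C free; 3 ways for (B,D,E) × 2^1 = 6.
Total: 2 + 3 + 4 + 6 = 15.

15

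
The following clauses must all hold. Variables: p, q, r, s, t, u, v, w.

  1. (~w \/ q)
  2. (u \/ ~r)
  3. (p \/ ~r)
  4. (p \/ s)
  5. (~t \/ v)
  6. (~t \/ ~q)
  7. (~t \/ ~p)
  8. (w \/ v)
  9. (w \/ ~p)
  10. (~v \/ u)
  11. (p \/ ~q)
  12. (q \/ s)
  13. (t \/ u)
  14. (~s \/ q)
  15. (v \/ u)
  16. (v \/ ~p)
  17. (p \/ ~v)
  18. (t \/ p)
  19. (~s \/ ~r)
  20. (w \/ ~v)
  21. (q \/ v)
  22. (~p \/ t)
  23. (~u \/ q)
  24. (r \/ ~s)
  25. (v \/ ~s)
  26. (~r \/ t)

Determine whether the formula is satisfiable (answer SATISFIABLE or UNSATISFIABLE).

UNSATISFIABLE

p = True:
  propagation gives t=False; an empty clause results — contradiction.
p = False:
  propagation gives r=False, s=True; an empty clause results — contradiction.
Every branch closes, so no satisfying assignment exists.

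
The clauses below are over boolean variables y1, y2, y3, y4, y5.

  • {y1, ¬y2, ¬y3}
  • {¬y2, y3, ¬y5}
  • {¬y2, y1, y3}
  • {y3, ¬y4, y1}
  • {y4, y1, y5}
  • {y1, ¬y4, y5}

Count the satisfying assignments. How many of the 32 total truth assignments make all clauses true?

17

Case analysis on y1 and y3:
  y1=T, y3=T: y2, y4, y5 free → 2^3 = 8.
  y1=T, y3=F: y4 free; 3 ways for (y2,y5) × 2^1 = 6.
  y1=F, y3=T: remaining (y2,y4,y5) ∈ {(F,F,T); (F,T,T)} — 2.
  y1=F, y3=F: remaining (y2,y4,y5) ∈ {(F,F,T)} — 1.
Total: 8 + 6 + 2 + 1 = 17.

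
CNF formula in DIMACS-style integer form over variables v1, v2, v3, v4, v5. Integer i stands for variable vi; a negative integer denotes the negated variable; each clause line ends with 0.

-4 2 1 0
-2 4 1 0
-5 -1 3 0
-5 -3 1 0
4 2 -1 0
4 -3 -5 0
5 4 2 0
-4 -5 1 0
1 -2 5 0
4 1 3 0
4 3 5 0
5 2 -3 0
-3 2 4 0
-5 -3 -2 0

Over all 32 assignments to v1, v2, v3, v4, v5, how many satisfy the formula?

Satisfying assignments:
  v1=T v2=F v3=F v4=T v5=F
  v1=T v2=F v3=T v4=T v5=T
  v1=T v2=T v3=F v4=T v5=F
  v1=T v2=T v3=T v4=F v5=F
  v1=T v2=T v3=T v4=T v5=F
That's 5 in total.

5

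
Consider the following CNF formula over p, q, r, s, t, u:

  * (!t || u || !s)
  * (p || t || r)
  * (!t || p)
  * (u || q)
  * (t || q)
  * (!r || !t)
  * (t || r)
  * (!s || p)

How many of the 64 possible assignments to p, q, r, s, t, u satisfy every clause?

11

Case analysis on t and p:
  t=T, p=T: 5 of the 16 assignments to (q,r,s,u) work.
  t=T, p=F: a clause becomes empty — 0.
  t=F, p=T: remaining (q,r,s,u) ∈ {(T,T,F,F); (T,T,F,T); (T,T,T,F); (T,T,T,T)} — 4.
  t=F, p=F: remaining (q,r,s,u) ∈ {(T,T,F,F); (T,T,F,T)} — 2.
Total: 5 + 0 + 4 + 2 = 11.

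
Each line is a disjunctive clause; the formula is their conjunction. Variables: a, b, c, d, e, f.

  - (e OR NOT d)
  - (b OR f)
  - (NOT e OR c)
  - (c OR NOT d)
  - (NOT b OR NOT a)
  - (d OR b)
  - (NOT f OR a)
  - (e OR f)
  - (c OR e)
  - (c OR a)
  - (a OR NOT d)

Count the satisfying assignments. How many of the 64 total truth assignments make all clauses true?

Satisfying assignments:
  a=0 b=1 c=1 d=0 e=1 f=0
  a=1 b=0 c=1 d=1 e=1 f=1
That's 2 in total.

2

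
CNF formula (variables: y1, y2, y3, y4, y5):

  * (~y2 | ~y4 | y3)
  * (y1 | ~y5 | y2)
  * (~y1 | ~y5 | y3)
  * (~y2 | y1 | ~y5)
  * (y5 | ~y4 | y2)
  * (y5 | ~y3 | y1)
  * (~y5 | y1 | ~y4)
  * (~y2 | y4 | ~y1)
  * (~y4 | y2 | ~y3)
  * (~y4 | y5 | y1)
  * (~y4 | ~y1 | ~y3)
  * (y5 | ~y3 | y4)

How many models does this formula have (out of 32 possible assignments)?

Satisfying assignments:
  y1=0 y2=0 y3=0 y4=0 y5=0
  y1=0 y2=1 y3=0 y4=0 y5=0
  y1=1 y2=0 y3=0 y4=0 y5=0
  y1=1 y2=0 y3=1 y4=0 y5=1
Count: 4.

4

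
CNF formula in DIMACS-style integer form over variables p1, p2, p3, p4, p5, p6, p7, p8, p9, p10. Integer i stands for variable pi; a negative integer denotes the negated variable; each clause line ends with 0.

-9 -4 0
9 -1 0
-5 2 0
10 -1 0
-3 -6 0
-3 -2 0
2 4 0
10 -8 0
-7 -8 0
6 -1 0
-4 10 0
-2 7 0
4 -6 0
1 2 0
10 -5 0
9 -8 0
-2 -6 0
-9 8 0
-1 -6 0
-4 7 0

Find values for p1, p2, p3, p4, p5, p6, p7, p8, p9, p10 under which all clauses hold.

p3 occurs only negated in the remaining clauses — set p3 = False.
Pure literal: p5 appears only negated; assign p5 = False.
Set p1 = False and propagate.
  then p2 is forced to True.
  then p7 is forced to True.
  then p8 is forced to False.
  then p6 is forced to False.
  then p9 is forced to False.
The remaining clauses are satisfied by p4 = False, p10 = True.
Every clause has at least one true literal under this assignment.

p1 = False, p2 = True, p3 = False, p4 = False, p5 = False, p6 = False, p7 = True, p8 = False, p9 = False, p10 = True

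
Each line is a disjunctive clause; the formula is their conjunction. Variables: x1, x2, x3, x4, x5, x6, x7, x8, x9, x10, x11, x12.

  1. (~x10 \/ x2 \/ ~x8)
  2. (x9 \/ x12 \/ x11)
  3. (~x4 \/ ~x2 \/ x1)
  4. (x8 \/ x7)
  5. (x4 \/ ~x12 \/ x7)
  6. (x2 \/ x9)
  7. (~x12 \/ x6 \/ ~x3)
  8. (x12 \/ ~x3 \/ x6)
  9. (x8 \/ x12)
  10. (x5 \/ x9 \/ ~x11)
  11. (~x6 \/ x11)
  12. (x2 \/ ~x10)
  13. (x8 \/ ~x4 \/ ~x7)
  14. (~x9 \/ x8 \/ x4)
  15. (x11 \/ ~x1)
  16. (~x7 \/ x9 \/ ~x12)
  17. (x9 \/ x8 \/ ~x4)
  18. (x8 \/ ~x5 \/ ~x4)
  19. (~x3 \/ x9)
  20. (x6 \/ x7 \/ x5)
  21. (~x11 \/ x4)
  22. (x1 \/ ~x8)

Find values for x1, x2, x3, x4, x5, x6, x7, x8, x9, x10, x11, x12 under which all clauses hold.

x1=True, x2=True, x3=False, x4=True, x5=True, x6=True, x7=True, x8=True, x9=True, x10=False, x11=True, x12=True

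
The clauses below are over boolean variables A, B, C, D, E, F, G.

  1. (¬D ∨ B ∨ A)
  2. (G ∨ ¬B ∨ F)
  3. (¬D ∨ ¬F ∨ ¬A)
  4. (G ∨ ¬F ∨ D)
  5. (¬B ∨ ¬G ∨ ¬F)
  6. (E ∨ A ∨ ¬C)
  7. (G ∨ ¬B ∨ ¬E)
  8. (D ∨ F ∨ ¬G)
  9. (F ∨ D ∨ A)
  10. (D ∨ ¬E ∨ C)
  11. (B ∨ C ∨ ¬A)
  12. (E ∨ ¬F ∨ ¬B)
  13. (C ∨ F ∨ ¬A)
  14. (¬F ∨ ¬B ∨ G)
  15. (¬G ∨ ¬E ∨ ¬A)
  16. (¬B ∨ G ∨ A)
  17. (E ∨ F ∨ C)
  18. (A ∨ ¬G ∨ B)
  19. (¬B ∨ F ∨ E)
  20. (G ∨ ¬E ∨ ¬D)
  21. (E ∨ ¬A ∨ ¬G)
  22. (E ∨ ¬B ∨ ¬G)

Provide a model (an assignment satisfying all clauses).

A=T  B=F  C=T  D=T  E=F  F=F  G=F

Branch on A: take A = True.
The remaining clauses are satisfied by B = False, C = True, D = True, E = False, F = False, G = False.
Check each clause:
  1. (A ∨ B ∨ ¬D) — A is true.
  2. (¬B ∨ G ∨ F) — ¬B is true.
  3. (¬A ∨ ¬F ∨ ¬D) — ¬F is true.
  4. (¬F ∨ D ∨ G) — ¬F is true.
  5. (¬F ∨ ¬G ∨ ¬B) — ¬G is true.
  6. (E ∨ A ∨ ¬C) — A is true.
  7. (¬E ∨ ¬B ∨ G) — ¬E is true.
  8. (F ∨ ¬G ∨ D) — ¬G is true.
  9. (A ∨ D ∨ F) — A is true.
  10. (D ∨ C ∨ ¬E) — C is true.
  11. (C ∨ ¬A ∨ B) — C is true.
  12. (E ∨ ¬F ∨ ¬B) — ¬F is true.
  13. (C ∨ ¬A ∨ F) — C is true.
  14. (G ∨ ¬B ∨ ¬F) — ¬F is true.
  15. (¬E ∨ ¬G ∨ ¬A) — ¬G is true.
  16. (A ∨ ¬B ∨ G) — A is true.
  17. (F ∨ E ∨ C) — C is true.
  18. (A ∨ B ∨ ¬G) — ¬G is true.
  19. (F ∨ ¬B ∨ E) — ¬B is true.
  20. (G ∨ ¬D ∨ ¬E) — ¬E is true.
  21. (¬A ∨ E ∨ ¬G) — ¬G is true.
  22. (¬B ∨ E ∨ ¬G) — ¬G is true.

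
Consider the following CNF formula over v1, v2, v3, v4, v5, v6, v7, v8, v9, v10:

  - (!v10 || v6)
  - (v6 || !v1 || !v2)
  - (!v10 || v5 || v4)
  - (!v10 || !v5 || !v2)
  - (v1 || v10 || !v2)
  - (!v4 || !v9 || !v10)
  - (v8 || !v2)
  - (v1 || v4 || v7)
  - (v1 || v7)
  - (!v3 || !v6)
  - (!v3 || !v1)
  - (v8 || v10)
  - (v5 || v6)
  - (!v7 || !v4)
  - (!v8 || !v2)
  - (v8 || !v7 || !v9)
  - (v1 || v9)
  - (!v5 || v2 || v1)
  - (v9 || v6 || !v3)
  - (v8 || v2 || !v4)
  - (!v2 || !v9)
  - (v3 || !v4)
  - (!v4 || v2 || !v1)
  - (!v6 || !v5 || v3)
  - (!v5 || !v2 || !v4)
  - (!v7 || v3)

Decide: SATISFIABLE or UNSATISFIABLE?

SATISFIABLE

Branch on v1: take v1 = True.
  then v3 is forced to False.
  then v4 is forced to False.
  then v7 is forced to False.
For the remaining variables, v2 = False, v5 = False, v6 = True, v8 = True, v9 = True, v10 = False works.
Every clause has at least one true literal under this assignment.
So v1=T, v2=F, v3=F, v4=F, v5=F, v6=T, v7=F, v8=T, v9=T, v10=F is a satisfying assignment.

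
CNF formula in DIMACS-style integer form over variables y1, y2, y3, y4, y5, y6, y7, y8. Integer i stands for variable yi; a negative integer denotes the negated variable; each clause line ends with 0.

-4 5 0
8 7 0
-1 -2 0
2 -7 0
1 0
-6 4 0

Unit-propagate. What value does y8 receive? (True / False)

True

(y1) is a unit clause: y1 = True.
(¬y1 ∨ ¬y2): since y1 = True, the clause reduces to (¬y2). y2 = False.
In (¬y7 ∨ y2), y2 is now false; ¬y7 must hold, so y7 = False.
From (y8 ∨ y7) and y7 = False: y8 = True.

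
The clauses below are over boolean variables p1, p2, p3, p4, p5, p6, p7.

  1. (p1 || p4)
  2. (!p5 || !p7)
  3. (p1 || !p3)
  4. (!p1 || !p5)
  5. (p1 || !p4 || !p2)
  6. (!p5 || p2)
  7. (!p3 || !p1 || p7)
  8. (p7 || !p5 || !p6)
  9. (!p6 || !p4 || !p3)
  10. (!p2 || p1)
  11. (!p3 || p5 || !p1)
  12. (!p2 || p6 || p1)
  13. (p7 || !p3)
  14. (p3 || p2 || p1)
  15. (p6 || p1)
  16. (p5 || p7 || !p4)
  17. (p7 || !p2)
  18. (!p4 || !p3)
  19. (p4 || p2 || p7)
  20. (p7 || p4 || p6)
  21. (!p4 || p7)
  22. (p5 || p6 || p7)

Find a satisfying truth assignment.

p1=True, p2=True, p3=False, p4=False, p5=False, p6=False, p7=True

Set p1 = True and propagate.
  then p5 is forced to False.
  then p3 is forced to False.
For the remaining variables, p2 = True, p4 = False, p6 = False, p7 = True works.
Check each clause:
  1. (p1 || p4) — p1 is true.
  2. (!p7 || !p5) — !p5 is true.
  3. (p1 || !p3) — p1 is true.
  4. (!p5 || !p1) — !p5 is true.
  5. (!p2 || p1 || !p4) — p1 is true.
  6. (p2 || !p5) — p2 is true.
  7. (!p1 || !p3 || p7) — !p3 is true.
  8. (!p6 || p7 || !p5) — !p6 is true.
  9. (!p6 || !p3 || !p4) — !p6 is true.
  10. (p1 || !p2) — p1 is true.
  11. (p5 || !p3 || !p1) — !p3 is true.
  12. (p6 || !p2 || p1) — p1 is true.
  13. (!p3 || p7) — !p3 is true.
  14. (p3 || p2 || p1) — p1 is true.
  15. (p1 || p6) — p1 is true.
  16. (p7 || p5 || !p4) — !p4 is true.
  17. (!p2 || p7) — p7 is true.
  18. (!p4 || !p3) — !p4 is true.
  19. (p2 || p7 || p4) — p2 is true.
  20. (p6 || p4 || p7) — p7 is true.
  21. (!p4 || p7) — !p4 is true.
  22. (p7 || p6 || p5) — p7 is true.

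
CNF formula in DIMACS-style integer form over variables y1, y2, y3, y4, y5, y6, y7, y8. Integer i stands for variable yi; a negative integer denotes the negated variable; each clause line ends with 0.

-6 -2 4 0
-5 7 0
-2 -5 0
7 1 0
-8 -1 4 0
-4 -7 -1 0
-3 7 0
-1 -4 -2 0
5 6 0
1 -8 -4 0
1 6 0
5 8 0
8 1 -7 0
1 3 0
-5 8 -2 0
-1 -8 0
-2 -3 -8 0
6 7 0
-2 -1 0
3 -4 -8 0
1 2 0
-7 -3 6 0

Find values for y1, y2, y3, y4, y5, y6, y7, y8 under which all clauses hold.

y1=T, y2=F, y3=F, y4=F, y5=T, y6=T, y7=T, y8=F

Check each clause:
  1. (y4 \/ ~y2 \/ ~y6) — ~y2 is true.
  2. (~y5 \/ y7) — y7 is true.
  3. (~y2 \/ ~y5) — ~y2 is true.
  4. (y7 \/ y1) — y1 is true.
  5. (~y1 \/ y4 \/ ~y8) — ~y8 is true.
  6. (~y7 \/ ~y1 \/ ~y4) — ~y4 is true.
  7. (~y3 \/ y7) — ~y3 is true.
  8. (~y2 \/ ~y1 \/ ~y4) — ~y4 is true.
  9. (y6 \/ y5) — y5 is true.
  10. (~y4 \/ y1 \/ ~y8) — ~y8 is true.
  11. (y1 \/ y6) — y1 is true.
  12. (y5 \/ y8) — y5 is true.
  13. (y1 \/ ~y7 \/ y8) — y1 is true.
  14. (y3 \/ y1) — y1 is true.
  15. (y8 \/ ~y2 \/ ~y5) — ~y2 is true.
  16. (~y1 \/ ~y8) — ~y8 is true.
  17. (~y2 \/ ~y3 \/ ~y8) — ~y8 is true.
  18. (y6 \/ y7) — y6 is true.
  19. (~y1 \/ ~y2) — ~y2 is true.
  20. (~y4 \/ ~y8 \/ y3) — ~y8 is true.
  21. (y1 \/ y2) — y1 is true.
  22. (y6 \/ ~y3 \/ ~y7) — ~y3 is true.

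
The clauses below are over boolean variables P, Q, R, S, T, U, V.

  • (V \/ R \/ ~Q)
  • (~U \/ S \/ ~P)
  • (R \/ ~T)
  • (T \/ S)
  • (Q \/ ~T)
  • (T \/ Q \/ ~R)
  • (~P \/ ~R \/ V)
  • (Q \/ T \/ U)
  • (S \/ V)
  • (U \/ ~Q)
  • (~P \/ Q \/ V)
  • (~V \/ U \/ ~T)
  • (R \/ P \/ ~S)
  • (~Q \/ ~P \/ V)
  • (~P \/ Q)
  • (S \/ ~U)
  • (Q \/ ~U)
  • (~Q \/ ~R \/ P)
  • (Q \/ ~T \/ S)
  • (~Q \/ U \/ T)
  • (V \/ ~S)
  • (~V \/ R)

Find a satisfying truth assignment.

P = 1, Q = 1, R = 1, S = 1, T = 1, U = 1, V = 1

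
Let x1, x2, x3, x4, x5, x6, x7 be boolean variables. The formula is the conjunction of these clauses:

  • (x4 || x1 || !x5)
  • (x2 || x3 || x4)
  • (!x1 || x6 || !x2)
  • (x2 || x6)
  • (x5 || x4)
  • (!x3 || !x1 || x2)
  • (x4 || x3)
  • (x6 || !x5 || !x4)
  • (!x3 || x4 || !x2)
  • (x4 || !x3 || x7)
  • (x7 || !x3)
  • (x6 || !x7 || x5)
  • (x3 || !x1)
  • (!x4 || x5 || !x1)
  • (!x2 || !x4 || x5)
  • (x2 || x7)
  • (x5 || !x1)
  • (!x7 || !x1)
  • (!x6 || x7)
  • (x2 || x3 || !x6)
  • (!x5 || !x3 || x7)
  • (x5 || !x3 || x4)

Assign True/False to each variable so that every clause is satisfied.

Set x1 = False and propagate.
Try x2 = True.
The remaining clauses are satisfied by x3 = True, x4 = True, x5 = True, x6 = True, x7 = True.
Every clause has at least one true literal under this assignment.
Check each clause:
  1. (x1 || !x5 || x4) — x4 is true.
  2. (x2 || x3 || x4) — x2 is true.
  3. (x6 || !x2 || !x1) — x6 is true.
  4. (x6 || x2) — x2 is true.
  5. (x4 || x5) — x4 is true.
  6. (!x3 || !x1 || x2) — x2 is true.
  7. (x4 || x3) — x3 is true.
  8. (!x4 || !x5 || x6) — x6 is true.
  9. (!x3 || !x2 || x4) — x4 is true.
  10. (x7 || !x3 || x4) — x4 is true.
  11. (!x3 || x7) — x7 is true.
  12. (!x7 || x5 || x6) — x5 is true.
  13. (!x1 || x3) — x3 is true.
  14. (x5 || !x1 || !x4) — x5 is true.
  15. (x5 || !x2 || !x4) — x5 is true.
  16. (x7 || x2) — x2 is true.
  17. (x5 || !x1) — x5 is true.
  18. (!x1 || !x7) — !x1 is true.
  19. (x7 || !x6) — x7 is true.
  20. (x3 || x2 || !x6) — x3 is true.
  21. (x7 || !x3 || !x5) — x7 is true.
  22. (!x3 || x4 || x5) — x5 is true.

x1=False  x2=True  x3=True  x4=True  x5=True  x6=True  x7=True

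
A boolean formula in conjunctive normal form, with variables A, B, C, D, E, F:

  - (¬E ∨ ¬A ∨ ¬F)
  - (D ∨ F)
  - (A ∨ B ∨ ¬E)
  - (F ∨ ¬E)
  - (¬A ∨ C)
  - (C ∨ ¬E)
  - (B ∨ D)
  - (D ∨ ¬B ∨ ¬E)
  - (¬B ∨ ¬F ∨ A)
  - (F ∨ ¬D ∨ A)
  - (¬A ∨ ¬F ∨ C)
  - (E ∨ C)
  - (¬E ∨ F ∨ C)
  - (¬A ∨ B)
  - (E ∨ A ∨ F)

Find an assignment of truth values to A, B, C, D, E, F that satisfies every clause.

C occurs only positively in the remaining clauses — set C = True.
Branch on A: take A = True.
  then B is forced to True.
Try D = True.
The remaining clauses are satisfied by E = False, F = True.
Every clause has at least one true literal under this assignment.

A=T, B=T, C=T, D=T, E=F, F=T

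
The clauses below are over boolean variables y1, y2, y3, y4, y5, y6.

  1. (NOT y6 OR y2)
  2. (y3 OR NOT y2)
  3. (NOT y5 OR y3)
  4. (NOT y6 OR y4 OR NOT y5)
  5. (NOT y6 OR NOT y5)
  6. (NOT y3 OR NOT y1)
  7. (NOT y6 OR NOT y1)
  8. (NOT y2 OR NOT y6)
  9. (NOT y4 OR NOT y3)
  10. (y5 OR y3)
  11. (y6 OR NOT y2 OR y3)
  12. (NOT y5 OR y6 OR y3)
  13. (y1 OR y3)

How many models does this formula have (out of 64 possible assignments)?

4

The models are:
  y1=F y2=F y3=T y4=F y5=F y6=F
  y1=F y2=F y3=T y4=F y5=T y6=F
  y1=F y2=T y3=T y4=F y5=F y6=F
  y1=F y2=T y3=T y4=F y5=T y6=F
Count: 4.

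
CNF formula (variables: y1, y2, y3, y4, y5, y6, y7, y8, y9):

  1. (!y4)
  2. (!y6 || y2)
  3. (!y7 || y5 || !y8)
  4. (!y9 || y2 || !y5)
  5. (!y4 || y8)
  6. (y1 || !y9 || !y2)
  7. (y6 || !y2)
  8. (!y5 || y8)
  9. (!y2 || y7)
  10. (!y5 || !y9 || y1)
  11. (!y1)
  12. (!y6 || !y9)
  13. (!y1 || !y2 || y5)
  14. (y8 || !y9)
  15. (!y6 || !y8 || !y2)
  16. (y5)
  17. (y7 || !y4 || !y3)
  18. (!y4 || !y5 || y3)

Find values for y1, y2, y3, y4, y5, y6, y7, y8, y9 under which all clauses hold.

The clause (!y4) is unit: y4 must be False.
(!y1) is a unit clause, so y1 = False.
Unit propagation: (y5) forces y5 = True.
(y8) is a unit clause, so y8 = True.
Unit propagation: (!y9) forces y9 = False.
Branch on y2: take y2 = False.
  then y6 is forced to False.
y3, y7 are now unconstrained; take y3 = True, y7 = False.
Every clause has at least one true literal under this assignment.

y1=False, y2=False, y3=True, y4=False, y5=True, y6=False, y7=False, y8=True, y9=False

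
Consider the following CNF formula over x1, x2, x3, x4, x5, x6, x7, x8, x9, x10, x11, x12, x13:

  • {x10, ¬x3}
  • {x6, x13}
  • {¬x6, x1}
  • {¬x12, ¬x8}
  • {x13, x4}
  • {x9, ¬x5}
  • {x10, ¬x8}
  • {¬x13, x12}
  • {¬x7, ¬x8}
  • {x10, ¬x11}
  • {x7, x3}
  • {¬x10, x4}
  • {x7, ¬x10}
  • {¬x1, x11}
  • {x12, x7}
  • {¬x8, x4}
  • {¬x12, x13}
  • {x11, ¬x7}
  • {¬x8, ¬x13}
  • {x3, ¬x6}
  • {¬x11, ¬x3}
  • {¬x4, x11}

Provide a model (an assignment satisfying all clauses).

x1 = False  x2 = True  x3 = False  x4 = True  x5 = True  x6 = False  x7 = True  x8 = False  x9 = True  x10 = True  x11 = True  x12 = True  x13 = True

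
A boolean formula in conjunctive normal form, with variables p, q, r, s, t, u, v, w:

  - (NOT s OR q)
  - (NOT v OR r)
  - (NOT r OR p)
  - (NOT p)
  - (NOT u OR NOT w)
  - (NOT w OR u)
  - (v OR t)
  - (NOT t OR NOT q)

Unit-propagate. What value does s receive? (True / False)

False

(NOT p) is a unit clause: p = False.
(NOT r OR p) with p = False leaves only NOT r, so r = False.
In (r OR NOT v), r is now false; NOT v must hold, so v = False.
(t OR v) with v = False leaves only t, so t = True.
(NOT q OR NOT t): since t = True, the clause reduces to (NOT q). q = False.
From (NOT s OR q) and q = False: s = False.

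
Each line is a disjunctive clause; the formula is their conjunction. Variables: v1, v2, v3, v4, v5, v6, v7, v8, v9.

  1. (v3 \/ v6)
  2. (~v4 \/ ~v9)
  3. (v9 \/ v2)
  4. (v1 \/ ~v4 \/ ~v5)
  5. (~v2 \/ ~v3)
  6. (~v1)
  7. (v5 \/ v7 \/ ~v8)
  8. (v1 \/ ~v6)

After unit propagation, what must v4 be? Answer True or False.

False

(~v1) stands alone — v1 = False.
In (v1 \/ ~v6), v1 is now false; ~v6 must hold, so v6 = False.
From (v6 \/ v3) and v6 = False: v3 = True.
In (~v2 \/ ~v3), ~v3 is now false; ~v2 must hold, so v2 = False.
(v9 \/ v2) with v2 = False leaves only v9, so v9 = True.
From (~v9 \/ ~v4) and v9 = True: v4 = False.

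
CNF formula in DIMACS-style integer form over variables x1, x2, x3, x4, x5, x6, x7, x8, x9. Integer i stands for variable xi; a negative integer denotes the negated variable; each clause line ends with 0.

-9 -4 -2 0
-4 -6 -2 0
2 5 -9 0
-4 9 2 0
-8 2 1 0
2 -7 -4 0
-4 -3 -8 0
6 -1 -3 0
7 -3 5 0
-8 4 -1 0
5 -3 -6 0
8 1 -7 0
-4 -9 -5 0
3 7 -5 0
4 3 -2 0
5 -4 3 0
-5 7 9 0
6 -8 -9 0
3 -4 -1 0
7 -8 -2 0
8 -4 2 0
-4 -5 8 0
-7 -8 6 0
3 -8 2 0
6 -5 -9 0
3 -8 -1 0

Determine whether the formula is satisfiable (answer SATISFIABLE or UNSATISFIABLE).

SATISFIABLE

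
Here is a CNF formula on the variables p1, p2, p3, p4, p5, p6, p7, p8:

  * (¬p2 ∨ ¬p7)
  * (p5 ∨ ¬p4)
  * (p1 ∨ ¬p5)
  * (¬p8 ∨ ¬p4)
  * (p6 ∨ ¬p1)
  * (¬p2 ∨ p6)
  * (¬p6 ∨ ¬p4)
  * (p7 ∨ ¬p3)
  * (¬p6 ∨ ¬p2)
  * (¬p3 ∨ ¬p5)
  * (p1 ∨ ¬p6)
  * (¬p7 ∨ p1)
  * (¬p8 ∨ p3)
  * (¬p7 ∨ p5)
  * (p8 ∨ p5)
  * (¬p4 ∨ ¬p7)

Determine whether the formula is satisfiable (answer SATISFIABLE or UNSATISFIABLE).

SATISFIABLE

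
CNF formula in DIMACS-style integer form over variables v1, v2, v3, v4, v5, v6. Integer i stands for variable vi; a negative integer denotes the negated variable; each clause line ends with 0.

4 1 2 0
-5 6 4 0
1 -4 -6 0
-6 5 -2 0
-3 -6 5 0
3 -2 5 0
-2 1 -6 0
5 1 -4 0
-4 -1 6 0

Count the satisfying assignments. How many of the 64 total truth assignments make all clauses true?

18

Case analysis on v6 and v1:
  v6=T, v1=T: v4 free; 5 ways for (v2,v3,v5) × 2^1 = 10.
  v6=T, v1=F: a clause becomes empty — 0.
  v6=F, v1=T: remaining (v2,v3,v4,v5) ∈ {(F,F,F,F); (F,T,F,F); (T,T,F,F)} — 3.
  v6=F, v1=F: 5 of the 16 assignments to (v2,v3,v4,v5) work.
Total: 10 + 0 + 3 + 5 = 18.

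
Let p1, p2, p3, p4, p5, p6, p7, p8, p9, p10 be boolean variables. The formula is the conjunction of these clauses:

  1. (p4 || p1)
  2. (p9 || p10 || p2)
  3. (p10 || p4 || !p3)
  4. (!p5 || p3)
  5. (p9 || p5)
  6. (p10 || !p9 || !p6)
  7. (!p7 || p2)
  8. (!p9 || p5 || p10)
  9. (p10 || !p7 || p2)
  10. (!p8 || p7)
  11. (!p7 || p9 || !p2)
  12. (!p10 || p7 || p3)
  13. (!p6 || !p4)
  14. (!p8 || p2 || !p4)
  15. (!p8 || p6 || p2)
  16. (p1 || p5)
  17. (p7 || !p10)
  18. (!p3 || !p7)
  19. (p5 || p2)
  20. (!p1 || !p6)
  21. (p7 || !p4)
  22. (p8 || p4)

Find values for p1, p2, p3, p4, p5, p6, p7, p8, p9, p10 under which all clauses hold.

p1=True, p2=True, p3=False, p4=False, p5=False, p6=False, p7=True, p8=True, p9=True, p10=True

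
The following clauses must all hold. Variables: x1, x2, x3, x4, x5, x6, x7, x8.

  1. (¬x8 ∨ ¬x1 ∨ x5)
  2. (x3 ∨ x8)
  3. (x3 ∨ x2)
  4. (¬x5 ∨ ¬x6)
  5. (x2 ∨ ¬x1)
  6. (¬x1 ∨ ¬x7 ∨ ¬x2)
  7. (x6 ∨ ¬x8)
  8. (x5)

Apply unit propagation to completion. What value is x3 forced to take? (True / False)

Unit clause (x5) sets x5 = True.
In (¬x6 ∨ ¬x5), ¬x5 is now false; ¬x6 must hold, so x6 = False.
(x6 ∨ ¬x8): since x6 = False, the clause reduces to (¬x8). x8 = False.
From (x8 ∨ x3) and x8 = False: x3 = True.

True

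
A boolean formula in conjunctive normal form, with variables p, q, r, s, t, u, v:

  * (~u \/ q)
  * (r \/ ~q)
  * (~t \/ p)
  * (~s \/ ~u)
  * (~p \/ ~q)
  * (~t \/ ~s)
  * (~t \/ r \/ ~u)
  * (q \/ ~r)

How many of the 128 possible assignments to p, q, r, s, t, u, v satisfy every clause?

Split on q, then r.
  q=T, r=T: v free; 3 ways for (p,s,t,u) × 2^1 = 6.
  q=T, r=F: a clause becomes empty — 0.
  q=F, r=T: a clause becomes empty — 0.
  q=F, r=F: v free; 5 ways for (p,s,t,u) × 2^1 = 10.
Total: 6 + 0 + 0 + 10 = 16.

16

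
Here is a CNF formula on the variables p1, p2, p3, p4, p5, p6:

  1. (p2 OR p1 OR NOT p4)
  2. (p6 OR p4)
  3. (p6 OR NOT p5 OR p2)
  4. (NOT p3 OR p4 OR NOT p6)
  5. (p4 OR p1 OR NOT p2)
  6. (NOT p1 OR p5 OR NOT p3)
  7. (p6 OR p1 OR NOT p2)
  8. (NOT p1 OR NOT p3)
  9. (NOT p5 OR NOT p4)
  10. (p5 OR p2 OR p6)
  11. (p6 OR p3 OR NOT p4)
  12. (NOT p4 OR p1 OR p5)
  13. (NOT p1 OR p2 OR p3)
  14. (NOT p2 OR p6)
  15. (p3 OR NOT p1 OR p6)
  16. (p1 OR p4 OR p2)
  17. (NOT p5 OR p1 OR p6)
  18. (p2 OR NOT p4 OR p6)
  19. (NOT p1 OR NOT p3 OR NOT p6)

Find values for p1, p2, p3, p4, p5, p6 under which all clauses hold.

Set p1 = True and propagate.
  then p3 is forced to False.
  then p2 is forced to True.
  then p6 is forced to True.
Try p4 = False.
p5 is now unconstrained; take p5 = False.

p1=T  p2=T  p3=F  p4=F  p5=F  p6=T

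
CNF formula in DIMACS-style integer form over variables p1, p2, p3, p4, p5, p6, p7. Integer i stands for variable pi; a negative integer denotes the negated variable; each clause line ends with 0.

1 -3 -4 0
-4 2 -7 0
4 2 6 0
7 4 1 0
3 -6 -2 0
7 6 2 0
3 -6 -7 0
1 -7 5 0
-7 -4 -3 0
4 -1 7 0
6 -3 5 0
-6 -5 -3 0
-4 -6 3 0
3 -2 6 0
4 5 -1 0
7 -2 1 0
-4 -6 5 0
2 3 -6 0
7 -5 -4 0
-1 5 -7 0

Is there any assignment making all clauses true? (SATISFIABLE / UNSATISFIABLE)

Set p1 = True and propagate.
Branch on p2: take p2 = True.
For the remaining variables, p3 = True, p4 = False, p5 = True, p6 = False, p7 = True works.
Every clause has at least one true literal under this assignment.
So p1=True, p2=True, p3=True, p4=False, p5=True, p6=False, p7=True is a satisfying assignment.

SATISFIABLE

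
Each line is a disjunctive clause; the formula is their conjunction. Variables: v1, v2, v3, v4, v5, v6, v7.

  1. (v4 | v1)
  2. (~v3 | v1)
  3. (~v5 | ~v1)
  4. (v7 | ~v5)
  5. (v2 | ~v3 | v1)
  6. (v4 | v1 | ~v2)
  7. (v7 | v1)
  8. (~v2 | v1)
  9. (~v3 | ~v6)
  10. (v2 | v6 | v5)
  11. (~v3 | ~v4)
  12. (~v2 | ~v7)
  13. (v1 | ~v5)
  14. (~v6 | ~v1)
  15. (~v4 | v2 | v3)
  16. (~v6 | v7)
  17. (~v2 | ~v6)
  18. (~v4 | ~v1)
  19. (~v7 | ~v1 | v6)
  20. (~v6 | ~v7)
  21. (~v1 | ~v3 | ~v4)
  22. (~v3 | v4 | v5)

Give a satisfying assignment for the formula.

v1=True, v2=True, v3=False, v4=False, v5=False, v6=False, v7=False

Set v1 = True and propagate.
  then v5 is forced to False.
  then v6 is forced to False.
  then v2 is forced to True.
  then v7 is forced to False.
  then v4 is forced to False.
  then v3 is forced to False.
Check each clause:
  1. (v4 | v1) — v1 is true.
  2. (v1 | ~v3) — v1 is true.
  3. (~v1 | ~v5) — ~v5 is true.
  4. (v7 | ~v5) — ~v5 is true.
  5. (v1 | ~v3 | v2) — v1 is true.
  6. (v1 | v4 | ~v2) — v1 is true.
  7. (v7 | v1) — v1 is true.
  8. (~v2 | v1) — v1 is true.
  9. (~v6 | ~v3) — ~v6 is true.
  10. (v2 | v5 | v6) — v2 is true.
  11. (~v4 | ~v3) — ~v4 is true.
  12. (~v2 | ~v7) — ~v7 is true.
  13. (~v5 | v1) — v1 is true.
  14. (~v6 | ~v1) — ~v6 is true.
  15. (v2 | v3 | ~v4) — v2 is true.
  16. (v7 | ~v6) — ~v6 is true.
  17. (~v6 | ~v2) — ~v6 is true.
  18. (~v4 | ~v1) — ~v4 is true.
  19. (~v7 | v6 | ~v1) — ~v7 is true.
  20. (~v6 | ~v7) — ~v7 is true.
  21. (~v1 | ~v3 | ~v4) — ~v4 is true.
  22. (v4 | v5 | ~v3) — ~v3 is true.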